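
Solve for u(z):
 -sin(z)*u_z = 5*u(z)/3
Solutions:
 u(z) = C1*(cos(z) + 1)^(5/6)/(cos(z) - 1)^(5/6)


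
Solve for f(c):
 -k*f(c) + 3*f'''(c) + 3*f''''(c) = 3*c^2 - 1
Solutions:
 f(c) = C1*exp(c*Piecewise((-sqrt(-3^(2/3)*k^(1/3)/3 + 1/4)/2 - sqrt(3^(2/3)*k^(1/3)/3 + 1/2 + 1/(4*sqrt(-3^(2/3)*k^(1/3)/3 + 1/4)))/2 - 1/4, Eq(k, 0)), (-sqrt(-2*k/(9*(-k/48 + sqrt(k^3/729 + k^2/2304))^(1/3)) + 2*(-k/48 + sqrt(k^3/729 + k^2/2304))^(1/3) + 1/4)/2 - sqrt(2*k/(9*(-k/48 + sqrt(k^3/729 + k^2/2304))^(1/3)) - 2*(-k/48 + sqrt(k^3/729 + k^2/2304))^(1/3) + 1/2 + 1/(4*sqrt(-2*k/(9*(-k/48 + sqrt(k^3/729 + k^2/2304))^(1/3)) + 2*(-k/48 + sqrt(k^3/729 + k^2/2304))^(1/3) + 1/4)))/2 - 1/4, True))) + C2*exp(c*Piecewise((-sqrt(-3^(2/3)*k^(1/3)/3 + 1/4)/2 + sqrt(3^(2/3)*k^(1/3)/3 + 1/2 + 1/(4*sqrt(-3^(2/3)*k^(1/3)/3 + 1/4)))/2 - 1/4, Eq(k, 0)), (-sqrt(-2*k/(9*(-k/48 + sqrt(k^3/729 + k^2/2304))^(1/3)) + 2*(-k/48 + sqrt(k^3/729 + k^2/2304))^(1/3) + 1/4)/2 + sqrt(2*k/(9*(-k/48 + sqrt(k^3/729 + k^2/2304))^(1/3)) - 2*(-k/48 + sqrt(k^3/729 + k^2/2304))^(1/3) + 1/2 + 1/(4*sqrt(-2*k/(9*(-k/48 + sqrt(k^3/729 + k^2/2304))^(1/3)) + 2*(-k/48 + sqrt(k^3/729 + k^2/2304))^(1/3) + 1/4)))/2 - 1/4, True))) + C3*exp(c*Piecewise((sqrt(-3^(2/3)*k^(1/3)/3 + 1/4)/2 - sqrt(3^(2/3)*k^(1/3)/3 + 1/2 - 1/(4*sqrt(-3^(2/3)*k^(1/3)/3 + 1/4)))/2 - 1/4, Eq(k, 0)), (sqrt(-2*k/(9*(-k/48 + sqrt(k^3/729 + k^2/2304))^(1/3)) + 2*(-k/48 + sqrt(k^3/729 + k^2/2304))^(1/3) + 1/4)/2 - sqrt(2*k/(9*(-k/48 + sqrt(k^3/729 + k^2/2304))^(1/3)) - 2*(-k/48 + sqrt(k^3/729 + k^2/2304))^(1/3) + 1/2 - 1/(4*sqrt(-2*k/(9*(-k/48 + sqrt(k^3/729 + k^2/2304))^(1/3)) + 2*(-k/48 + sqrt(k^3/729 + k^2/2304))^(1/3) + 1/4)))/2 - 1/4, True))) + C4*exp(c*Piecewise((sqrt(-3^(2/3)*k^(1/3)/3 + 1/4)/2 + sqrt(3^(2/3)*k^(1/3)/3 + 1/2 - 1/(4*sqrt(-3^(2/3)*k^(1/3)/3 + 1/4)))/2 - 1/4, Eq(k, 0)), (sqrt(-2*k/(9*(-k/48 + sqrt(k^3/729 + k^2/2304))^(1/3)) + 2*(-k/48 + sqrt(k^3/729 + k^2/2304))^(1/3) + 1/4)/2 + sqrt(2*k/(9*(-k/48 + sqrt(k^3/729 + k^2/2304))^(1/3)) - 2*(-k/48 + sqrt(k^3/729 + k^2/2304))^(1/3) + 1/2 - 1/(4*sqrt(-2*k/(9*(-k/48 + sqrt(k^3/729 + k^2/2304))^(1/3)) + 2*(-k/48 + sqrt(k^3/729 + k^2/2304))^(1/3) + 1/4)))/2 - 1/4, True))) - 3*c^2/k + 1/k


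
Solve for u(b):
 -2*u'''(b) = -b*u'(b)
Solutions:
 u(b) = C1 + Integral(C2*airyai(2^(2/3)*b/2) + C3*airybi(2^(2/3)*b/2), b)


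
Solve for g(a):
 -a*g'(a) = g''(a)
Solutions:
 g(a) = C1 + C2*erf(sqrt(2)*a/2)


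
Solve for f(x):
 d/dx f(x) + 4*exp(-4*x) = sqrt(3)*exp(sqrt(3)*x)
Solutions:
 f(x) = C1 + exp(sqrt(3)*x) + exp(-4*x)


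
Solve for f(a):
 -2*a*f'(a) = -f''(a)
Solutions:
 f(a) = C1 + C2*erfi(a)


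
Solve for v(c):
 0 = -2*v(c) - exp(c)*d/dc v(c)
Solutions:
 v(c) = C1*exp(2*exp(-c))


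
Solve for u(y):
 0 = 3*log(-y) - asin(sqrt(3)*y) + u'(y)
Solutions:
 u(y) = C1 - 3*y*log(-y) + y*asin(sqrt(3)*y) + 3*y + sqrt(3)*sqrt(1 - 3*y^2)/3


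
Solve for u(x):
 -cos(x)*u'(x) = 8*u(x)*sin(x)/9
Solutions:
 u(x) = C1*cos(x)^(8/9)


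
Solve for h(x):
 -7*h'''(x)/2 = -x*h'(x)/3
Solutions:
 h(x) = C1 + Integral(C2*airyai(2^(1/3)*21^(2/3)*x/21) + C3*airybi(2^(1/3)*21^(2/3)*x/21), x)


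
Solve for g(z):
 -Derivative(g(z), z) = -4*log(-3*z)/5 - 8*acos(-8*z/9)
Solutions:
 g(z) = C1 + 4*z*log(-z)/5 + 8*z*acos(-8*z/9) - 4*z/5 + 4*z*log(3)/5 + sqrt(81 - 64*z^2)


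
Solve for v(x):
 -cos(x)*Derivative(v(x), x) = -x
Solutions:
 v(x) = C1 + Integral(x/cos(x), x)


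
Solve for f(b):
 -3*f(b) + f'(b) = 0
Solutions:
 f(b) = C1*exp(3*b)


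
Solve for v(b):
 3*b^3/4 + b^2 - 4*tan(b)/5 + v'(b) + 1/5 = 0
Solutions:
 v(b) = C1 - 3*b^4/16 - b^3/3 - b/5 - 4*log(cos(b))/5


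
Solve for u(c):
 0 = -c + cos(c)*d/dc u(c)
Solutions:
 u(c) = C1 + Integral(c/cos(c), c)


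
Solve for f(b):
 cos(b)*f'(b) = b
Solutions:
 f(b) = C1 + Integral(b/cos(b), b)


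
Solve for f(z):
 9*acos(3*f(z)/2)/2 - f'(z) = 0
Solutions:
 Integral(1/acos(3*_y/2), (_y, f(z))) = C1 + 9*z/2


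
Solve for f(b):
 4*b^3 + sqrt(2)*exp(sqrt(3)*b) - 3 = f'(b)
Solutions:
 f(b) = C1 + b^4 - 3*b + sqrt(6)*exp(sqrt(3)*b)/3


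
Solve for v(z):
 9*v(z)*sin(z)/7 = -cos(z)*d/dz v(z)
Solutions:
 v(z) = C1*cos(z)^(9/7)


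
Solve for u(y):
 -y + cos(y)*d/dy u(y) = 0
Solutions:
 u(y) = C1 + Integral(y/cos(y), y)


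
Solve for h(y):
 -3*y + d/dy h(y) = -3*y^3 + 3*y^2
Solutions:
 h(y) = C1 - 3*y^4/4 + y^3 + 3*y^2/2


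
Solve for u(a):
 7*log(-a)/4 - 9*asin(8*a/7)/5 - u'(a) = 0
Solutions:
 u(a) = C1 + 7*a*log(-a)/4 - 9*a*asin(8*a/7)/5 - 7*a/4 - 9*sqrt(49 - 64*a^2)/40


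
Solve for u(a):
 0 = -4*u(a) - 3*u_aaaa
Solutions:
 u(a) = (C1*sin(3^(3/4)*a/3) + C2*cos(3^(3/4)*a/3))*exp(-3^(3/4)*a/3) + (C3*sin(3^(3/4)*a/3) + C4*cos(3^(3/4)*a/3))*exp(3^(3/4)*a/3)


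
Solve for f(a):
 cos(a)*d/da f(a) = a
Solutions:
 f(a) = C1 + Integral(a/cos(a), a)


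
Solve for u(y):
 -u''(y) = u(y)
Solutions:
 u(y) = C1*sin(y) + C2*cos(y)


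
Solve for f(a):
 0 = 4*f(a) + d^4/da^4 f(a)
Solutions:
 f(a) = (C1*sin(a) + C2*cos(a))*exp(-a) + (C3*sin(a) + C4*cos(a))*exp(a)


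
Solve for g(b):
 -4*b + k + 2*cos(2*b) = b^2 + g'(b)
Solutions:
 g(b) = C1 - b^3/3 - 2*b^2 + b*k + sin(2*b)


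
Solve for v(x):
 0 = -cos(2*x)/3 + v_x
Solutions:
 v(x) = C1 + sin(2*x)/6


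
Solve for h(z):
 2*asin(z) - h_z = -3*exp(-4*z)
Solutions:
 h(z) = C1 + 2*z*asin(z) + 2*sqrt(1 - z^2) - 3*exp(-4*z)/4


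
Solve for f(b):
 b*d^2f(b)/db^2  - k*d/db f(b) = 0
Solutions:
 f(b) = C1 + b^(re(k) + 1)*(C2*sin(log(b)*Abs(im(k))) + C3*cos(log(b)*im(k)))


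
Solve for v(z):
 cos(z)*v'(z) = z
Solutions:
 v(z) = C1 + Integral(z/cos(z), z)


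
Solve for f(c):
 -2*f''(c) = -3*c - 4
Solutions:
 f(c) = C1 + C2*c + c^3/4 + c^2


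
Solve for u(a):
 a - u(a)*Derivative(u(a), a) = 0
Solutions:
 u(a) = -sqrt(C1 + a^2)
 u(a) = sqrt(C1 + a^2)


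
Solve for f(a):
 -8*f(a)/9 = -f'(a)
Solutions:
 f(a) = C1*exp(8*a/9)


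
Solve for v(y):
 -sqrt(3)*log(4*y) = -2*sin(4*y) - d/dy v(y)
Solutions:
 v(y) = C1 + sqrt(3)*y*(log(y) - 1) + 2*sqrt(3)*y*log(2) + cos(4*y)/2


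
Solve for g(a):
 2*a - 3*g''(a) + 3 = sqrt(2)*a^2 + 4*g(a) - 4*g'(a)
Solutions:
 g(a) = -sqrt(2)*a^2/4 - sqrt(2)*a/2 + a/2 + (C1*sin(2*sqrt(2)*a/3) + C2*cos(2*sqrt(2)*a/3))*exp(2*a/3) - sqrt(2)/8 + 5/4


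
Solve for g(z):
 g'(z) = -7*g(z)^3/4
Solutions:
 g(z) = -sqrt(2)*sqrt(-1/(C1 - 7*z))
 g(z) = sqrt(2)*sqrt(-1/(C1 - 7*z))


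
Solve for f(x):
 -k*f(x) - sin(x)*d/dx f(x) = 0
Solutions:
 f(x) = C1*exp(k*(-log(cos(x) - 1) + log(cos(x) + 1))/2)


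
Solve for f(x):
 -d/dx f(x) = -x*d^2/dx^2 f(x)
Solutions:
 f(x) = C1 + C2*x^2


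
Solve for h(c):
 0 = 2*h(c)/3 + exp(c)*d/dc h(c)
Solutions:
 h(c) = C1*exp(2*exp(-c)/3)


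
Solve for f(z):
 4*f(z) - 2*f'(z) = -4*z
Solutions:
 f(z) = C1*exp(2*z) - z - 1/2


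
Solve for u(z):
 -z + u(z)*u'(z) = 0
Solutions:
 u(z) = -sqrt(C1 + z^2)
 u(z) = sqrt(C1 + z^2)


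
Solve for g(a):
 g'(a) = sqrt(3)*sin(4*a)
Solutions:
 g(a) = C1 - sqrt(3)*cos(4*a)/4


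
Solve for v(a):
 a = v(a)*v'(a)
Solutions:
 v(a) = -sqrt(C1 + a^2)
 v(a) = sqrt(C1 + a^2)


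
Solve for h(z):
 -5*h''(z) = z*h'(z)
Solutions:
 h(z) = C1 + C2*erf(sqrt(10)*z/10)


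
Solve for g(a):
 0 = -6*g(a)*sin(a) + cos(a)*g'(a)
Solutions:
 g(a) = C1/cos(a)^6


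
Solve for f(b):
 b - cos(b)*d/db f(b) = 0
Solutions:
 f(b) = C1 + Integral(b/cos(b), b)


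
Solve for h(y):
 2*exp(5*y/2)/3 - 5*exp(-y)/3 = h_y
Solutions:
 h(y) = C1 + 4*exp(5*y/2)/15 + 5*exp(-y)/3


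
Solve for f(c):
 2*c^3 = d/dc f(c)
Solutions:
 f(c) = C1 + c^4/2


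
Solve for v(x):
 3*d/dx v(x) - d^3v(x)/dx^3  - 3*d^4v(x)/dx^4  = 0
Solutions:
 v(x) = C1 + C2*exp(-x*(2*2^(1/3)/(135*sqrt(29) + 727)^(1/3) + 4 + 2^(2/3)*(135*sqrt(29) + 727)^(1/3))/36)*sin(2^(1/3)*sqrt(3)*x*(-2^(1/3)*(135*sqrt(29) + 727)^(1/3) + 2/(135*sqrt(29) + 727)^(1/3))/36) + C3*exp(-x*(2*2^(1/3)/(135*sqrt(29) + 727)^(1/3) + 4 + 2^(2/3)*(135*sqrt(29) + 727)^(1/3))/36)*cos(2^(1/3)*sqrt(3)*x*(-2^(1/3)*(135*sqrt(29) + 727)^(1/3) + 2/(135*sqrt(29) + 727)^(1/3))/36) + C4*exp(x*(-2 + 2*2^(1/3)/(135*sqrt(29) + 727)^(1/3) + 2^(2/3)*(135*sqrt(29) + 727)^(1/3))/18)


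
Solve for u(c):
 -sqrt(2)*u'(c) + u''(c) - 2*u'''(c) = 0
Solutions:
 u(c) = C1 + (C2*sin(c*sqrt(-1 + 8*sqrt(2))/4) + C3*cos(c*sqrt(-1 + 8*sqrt(2))/4))*exp(c/4)


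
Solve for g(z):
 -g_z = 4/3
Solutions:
 g(z) = C1 - 4*z/3


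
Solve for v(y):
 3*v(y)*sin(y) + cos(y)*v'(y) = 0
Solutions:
 v(y) = C1*cos(y)^3


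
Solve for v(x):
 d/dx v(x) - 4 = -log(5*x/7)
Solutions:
 v(x) = C1 - x*log(x) + x*log(7/5) + 5*x


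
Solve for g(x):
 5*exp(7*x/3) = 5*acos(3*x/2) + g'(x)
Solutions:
 g(x) = C1 - 5*x*acos(3*x/2) + 5*sqrt(4 - 9*x^2)/3 + 15*exp(7*x/3)/7


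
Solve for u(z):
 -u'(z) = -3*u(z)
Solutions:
 u(z) = C1*exp(3*z)


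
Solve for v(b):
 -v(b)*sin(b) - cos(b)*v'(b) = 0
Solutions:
 v(b) = C1*cos(b)


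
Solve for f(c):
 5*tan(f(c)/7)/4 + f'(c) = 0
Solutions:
 f(c) = -7*asin(C1*exp(-5*c/28)) + 7*pi
 f(c) = 7*asin(C1*exp(-5*c/28))


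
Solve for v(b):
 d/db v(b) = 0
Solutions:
 v(b) = C1


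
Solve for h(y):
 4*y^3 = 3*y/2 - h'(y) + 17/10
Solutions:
 h(y) = C1 - y^4 + 3*y^2/4 + 17*y/10


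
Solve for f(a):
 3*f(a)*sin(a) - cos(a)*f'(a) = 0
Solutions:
 f(a) = C1/cos(a)^3


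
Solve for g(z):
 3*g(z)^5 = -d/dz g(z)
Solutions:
 g(z) = -I*(1/(C1 + 12*z))^(1/4)
 g(z) = I*(1/(C1 + 12*z))^(1/4)
 g(z) = -(1/(C1 + 12*z))^(1/4)
 g(z) = (1/(C1 + 12*z))^(1/4)


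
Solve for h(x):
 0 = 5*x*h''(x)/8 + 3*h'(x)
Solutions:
 h(x) = C1 + C2/x^(19/5)


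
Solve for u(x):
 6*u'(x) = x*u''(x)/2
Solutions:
 u(x) = C1 + C2*x^13


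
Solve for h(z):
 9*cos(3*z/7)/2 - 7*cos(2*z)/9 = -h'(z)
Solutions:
 h(z) = C1 - 21*sin(3*z/7)/2 + 7*sin(2*z)/18


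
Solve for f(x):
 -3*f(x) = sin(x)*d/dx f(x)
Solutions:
 f(x) = C1*(cos(x) + 1)^(3/2)/(cos(x) - 1)^(3/2)


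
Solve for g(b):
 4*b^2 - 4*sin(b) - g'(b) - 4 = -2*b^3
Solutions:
 g(b) = C1 + b^4/2 + 4*b^3/3 - 4*b + 4*cos(b)


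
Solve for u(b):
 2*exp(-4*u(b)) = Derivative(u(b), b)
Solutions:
 u(b) = log(-I*(C1 + 8*b)^(1/4))
 u(b) = log(I*(C1 + 8*b)^(1/4))
 u(b) = log(-(C1 + 8*b)^(1/4))
 u(b) = log(C1 + 8*b)/4


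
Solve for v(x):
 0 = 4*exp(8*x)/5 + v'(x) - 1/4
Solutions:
 v(x) = C1 + x/4 - exp(8*x)/10


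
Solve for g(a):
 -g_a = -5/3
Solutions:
 g(a) = C1 + 5*a/3


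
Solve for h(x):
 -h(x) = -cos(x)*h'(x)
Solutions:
 h(x) = C1*sqrt(sin(x) + 1)/sqrt(sin(x) - 1)


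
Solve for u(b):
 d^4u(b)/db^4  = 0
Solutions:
 u(b) = C1 + C2*b + C3*b^2 + C4*b^3


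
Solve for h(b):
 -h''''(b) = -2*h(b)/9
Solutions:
 h(b) = C1*exp(-2^(1/4)*sqrt(3)*b/3) + C2*exp(2^(1/4)*sqrt(3)*b/3) + C3*sin(2^(1/4)*sqrt(3)*b/3) + C4*cos(2^(1/4)*sqrt(3)*b/3)


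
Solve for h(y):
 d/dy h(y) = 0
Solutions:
 h(y) = C1


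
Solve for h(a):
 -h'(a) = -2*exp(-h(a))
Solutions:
 h(a) = log(C1 + 2*a)


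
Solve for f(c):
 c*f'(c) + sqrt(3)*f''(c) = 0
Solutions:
 f(c) = C1 + C2*erf(sqrt(2)*3^(3/4)*c/6)


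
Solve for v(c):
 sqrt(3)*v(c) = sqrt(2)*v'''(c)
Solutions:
 v(c) = C3*exp(2^(5/6)*3^(1/6)*c/2) + (C1*sin(2^(5/6)*3^(2/3)*c/4) + C2*cos(2^(5/6)*3^(2/3)*c/4))*exp(-2^(5/6)*3^(1/6)*c/4)


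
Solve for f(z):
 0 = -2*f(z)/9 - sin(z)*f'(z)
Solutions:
 f(z) = C1*(cos(z) + 1)^(1/9)/(cos(z) - 1)^(1/9)


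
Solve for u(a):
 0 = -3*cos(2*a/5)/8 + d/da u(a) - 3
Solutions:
 u(a) = C1 + 3*a + 15*sin(2*a/5)/16


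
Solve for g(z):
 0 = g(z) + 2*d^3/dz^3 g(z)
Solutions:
 g(z) = C3*exp(-2^(2/3)*z/2) + (C1*sin(2^(2/3)*sqrt(3)*z/4) + C2*cos(2^(2/3)*sqrt(3)*z/4))*exp(2^(2/3)*z/4)


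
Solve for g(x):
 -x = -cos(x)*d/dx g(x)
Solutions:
 g(x) = C1 + Integral(x/cos(x), x)


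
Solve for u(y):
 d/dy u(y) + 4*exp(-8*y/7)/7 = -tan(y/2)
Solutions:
 u(y) = C1 - log(tan(y/2)^2 + 1) + exp(-8*y/7)/2


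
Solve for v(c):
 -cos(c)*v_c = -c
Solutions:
 v(c) = C1 + Integral(c/cos(c), c)


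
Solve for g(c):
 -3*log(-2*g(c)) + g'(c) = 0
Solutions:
 -Integral(1/(log(-_y) + log(2)), (_y, g(c)))/3 = C1 - c


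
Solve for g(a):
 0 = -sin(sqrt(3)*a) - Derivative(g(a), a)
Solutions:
 g(a) = C1 + sqrt(3)*cos(sqrt(3)*a)/3


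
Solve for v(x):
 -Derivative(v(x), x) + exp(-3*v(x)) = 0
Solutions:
 v(x) = log(C1 + 3*x)/3
 v(x) = log((-3^(1/3) - 3^(5/6)*I)*(C1 + x)^(1/3)/2)
 v(x) = log((-3^(1/3) + 3^(5/6)*I)*(C1 + x)^(1/3)/2)


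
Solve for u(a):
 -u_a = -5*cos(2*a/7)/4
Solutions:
 u(a) = C1 + 35*sin(2*a/7)/8


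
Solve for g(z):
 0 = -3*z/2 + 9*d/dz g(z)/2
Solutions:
 g(z) = C1 + z^2/6


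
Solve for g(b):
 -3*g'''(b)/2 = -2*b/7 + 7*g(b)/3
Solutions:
 g(b) = C3*exp(-42^(1/3)*b/3) + 6*b/49 + (C1*sin(14^(1/3)*3^(5/6)*b/6) + C2*cos(14^(1/3)*3^(5/6)*b/6))*exp(42^(1/3)*b/6)


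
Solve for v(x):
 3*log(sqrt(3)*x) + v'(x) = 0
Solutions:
 v(x) = C1 - 3*x*log(x) - 3*x*log(3)/2 + 3*x


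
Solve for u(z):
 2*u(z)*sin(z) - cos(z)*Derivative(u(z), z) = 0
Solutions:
 u(z) = C1/cos(z)^2


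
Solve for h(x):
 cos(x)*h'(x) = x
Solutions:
 h(x) = C1 + Integral(x/cos(x), x)


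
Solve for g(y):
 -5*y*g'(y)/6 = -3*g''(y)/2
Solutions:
 g(y) = C1 + C2*erfi(sqrt(10)*y/6)


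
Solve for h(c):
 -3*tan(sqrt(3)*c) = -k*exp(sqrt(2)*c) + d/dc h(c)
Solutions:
 h(c) = C1 + sqrt(2)*k*exp(sqrt(2)*c)/2 + sqrt(3)*log(cos(sqrt(3)*c))


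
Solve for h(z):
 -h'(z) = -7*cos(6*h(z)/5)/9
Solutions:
 -7*z/9 - 5*log(sin(6*h(z)/5) - 1)/12 + 5*log(sin(6*h(z)/5) + 1)/12 = C1


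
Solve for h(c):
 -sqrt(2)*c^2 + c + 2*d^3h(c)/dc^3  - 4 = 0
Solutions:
 h(c) = C1 + C2*c + C3*c^2 + sqrt(2)*c^5/120 - c^4/48 + c^3/3


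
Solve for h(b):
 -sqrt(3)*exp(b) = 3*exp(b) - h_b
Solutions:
 h(b) = C1 + sqrt(3)*exp(b) + 3*exp(b)


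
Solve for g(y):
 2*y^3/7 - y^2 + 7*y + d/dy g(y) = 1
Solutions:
 g(y) = C1 - y^4/14 + y^3/3 - 7*y^2/2 + y


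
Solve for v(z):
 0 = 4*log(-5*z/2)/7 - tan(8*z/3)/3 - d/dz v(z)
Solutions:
 v(z) = C1 + 4*z*log(-z)/7 - 4*z/7 - 4*z*log(2)/7 + 4*z*log(5)/7 + log(cos(8*z/3))/8


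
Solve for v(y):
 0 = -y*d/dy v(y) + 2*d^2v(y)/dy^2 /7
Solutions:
 v(y) = C1 + C2*erfi(sqrt(7)*y/2)


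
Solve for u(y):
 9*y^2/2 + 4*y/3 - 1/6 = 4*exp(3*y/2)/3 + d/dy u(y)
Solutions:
 u(y) = C1 + 3*y^3/2 + 2*y^2/3 - y/6 - 8*exp(3*y/2)/9


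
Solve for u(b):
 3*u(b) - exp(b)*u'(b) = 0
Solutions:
 u(b) = C1*exp(-3*exp(-b))


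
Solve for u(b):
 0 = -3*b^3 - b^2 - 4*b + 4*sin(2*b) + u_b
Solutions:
 u(b) = C1 + 3*b^4/4 + b^3/3 + 2*b^2 + 2*cos(2*b)


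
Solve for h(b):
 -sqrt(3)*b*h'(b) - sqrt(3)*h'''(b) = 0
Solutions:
 h(b) = C1 + Integral(C2*airyai(-b) + C3*airybi(-b), b)


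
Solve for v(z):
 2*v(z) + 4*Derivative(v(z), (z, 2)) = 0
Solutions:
 v(z) = C1*sin(sqrt(2)*z/2) + C2*cos(sqrt(2)*z/2)


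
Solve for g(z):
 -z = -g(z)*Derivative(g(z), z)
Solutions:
 g(z) = -sqrt(C1 + z^2)
 g(z) = sqrt(C1 + z^2)


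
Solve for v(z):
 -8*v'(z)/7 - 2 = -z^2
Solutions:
 v(z) = C1 + 7*z^3/24 - 7*z/4


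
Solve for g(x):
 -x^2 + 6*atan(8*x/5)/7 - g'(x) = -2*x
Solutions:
 g(x) = C1 - x^3/3 + x^2 + 6*x*atan(8*x/5)/7 - 15*log(64*x^2 + 25)/56


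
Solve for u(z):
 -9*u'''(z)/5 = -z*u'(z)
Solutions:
 u(z) = C1 + Integral(C2*airyai(15^(1/3)*z/3) + C3*airybi(15^(1/3)*z/3), z)


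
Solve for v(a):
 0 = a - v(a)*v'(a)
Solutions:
 v(a) = -sqrt(C1 + a^2)
 v(a) = sqrt(C1 + a^2)


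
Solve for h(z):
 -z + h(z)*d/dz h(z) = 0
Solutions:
 h(z) = -sqrt(C1 + z^2)
 h(z) = sqrt(C1 + z^2)


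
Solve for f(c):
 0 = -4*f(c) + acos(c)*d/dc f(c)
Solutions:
 f(c) = C1*exp(4*Integral(1/acos(c), c))


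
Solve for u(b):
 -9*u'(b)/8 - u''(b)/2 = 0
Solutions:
 u(b) = C1 + C2*exp(-9*b/4)


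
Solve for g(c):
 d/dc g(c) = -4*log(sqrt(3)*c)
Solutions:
 g(c) = C1 - 4*c*log(c) - c*log(9) + 4*c


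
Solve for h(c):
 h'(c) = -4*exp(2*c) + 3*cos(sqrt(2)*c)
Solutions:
 h(c) = C1 - 2*exp(2*c) + 3*sqrt(2)*sin(sqrt(2)*c)/2


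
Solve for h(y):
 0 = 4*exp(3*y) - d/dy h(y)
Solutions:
 h(y) = C1 + 4*exp(3*y)/3


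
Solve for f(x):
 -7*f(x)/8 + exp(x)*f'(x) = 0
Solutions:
 f(x) = C1*exp(-7*exp(-x)/8)


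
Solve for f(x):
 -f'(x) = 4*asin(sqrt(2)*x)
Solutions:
 f(x) = C1 - 4*x*asin(sqrt(2)*x) - 2*sqrt(2)*sqrt(1 - 2*x^2)


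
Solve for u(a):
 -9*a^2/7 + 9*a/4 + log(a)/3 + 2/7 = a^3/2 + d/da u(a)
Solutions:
 u(a) = C1 - a^4/8 - 3*a^3/7 + 9*a^2/8 + a*log(a)/3 - a/21


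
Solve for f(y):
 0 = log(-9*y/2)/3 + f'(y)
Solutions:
 f(y) = C1 - y*log(-y)/3 + y*(-2*log(3) + log(2) + 1)/3


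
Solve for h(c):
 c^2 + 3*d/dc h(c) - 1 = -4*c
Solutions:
 h(c) = C1 - c^3/9 - 2*c^2/3 + c/3


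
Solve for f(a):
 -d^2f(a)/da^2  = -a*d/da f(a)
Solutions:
 f(a) = C1 + C2*erfi(sqrt(2)*a/2)


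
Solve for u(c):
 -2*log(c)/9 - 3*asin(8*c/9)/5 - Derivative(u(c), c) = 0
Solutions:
 u(c) = C1 - 2*c*log(c)/9 - 3*c*asin(8*c/9)/5 + 2*c/9 - 3*sqrt(81 - 64*c^2)/40


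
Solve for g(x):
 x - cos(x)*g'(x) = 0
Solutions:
 g(x) = C1 + Integral(x/cos(x), x)


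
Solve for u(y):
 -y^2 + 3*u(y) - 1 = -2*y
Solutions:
 u(y) = y^2/3 - 2*y/3 + 1/3


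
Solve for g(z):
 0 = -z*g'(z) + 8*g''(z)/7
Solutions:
 g(z) = C1 + C2*erfi(sqrt(7)*z/4)


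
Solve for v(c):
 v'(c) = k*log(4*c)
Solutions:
 v(c) = C1 + c*k*log(c) - c*k + c*k*log(4)


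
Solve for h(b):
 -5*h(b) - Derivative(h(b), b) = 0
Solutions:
 h(b) = C1*exp(-5*b)


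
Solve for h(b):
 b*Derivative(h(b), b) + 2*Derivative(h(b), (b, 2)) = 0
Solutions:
 h(b) = C1 + C2*erf(b/2)


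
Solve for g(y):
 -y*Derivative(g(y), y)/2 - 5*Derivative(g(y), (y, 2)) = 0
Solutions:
 g(y) = C1 + C2*erf(sqrt(5)*y/10)


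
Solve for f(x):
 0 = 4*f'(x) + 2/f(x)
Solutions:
 f(x) = -sqrt(C1 - x)
 f(x) = sqrt(C1 - x)


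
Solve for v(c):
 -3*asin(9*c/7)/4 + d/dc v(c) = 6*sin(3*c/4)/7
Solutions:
 v(c) = C1 + 3*c*asin(9*c/7)/4 + sqrt(49 - 81*c^2)/12 - 8*cos(3*c/4)/7


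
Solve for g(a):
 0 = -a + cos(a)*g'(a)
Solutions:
 g(a) = C1 + Integral(a/cos(a), a)


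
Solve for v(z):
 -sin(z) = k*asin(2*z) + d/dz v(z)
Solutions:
 v(z) = C1 - k*(z*asin(2*z) + sqrt(1 - 4*z^2)/2) + cos(z)


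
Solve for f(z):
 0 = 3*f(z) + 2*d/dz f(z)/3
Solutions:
 f(z) = C1*exp(-9*z/2)


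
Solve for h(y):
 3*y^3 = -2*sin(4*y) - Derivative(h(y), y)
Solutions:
 h(y) = C1 - 3*y^4/4 + cos(4*y)/2


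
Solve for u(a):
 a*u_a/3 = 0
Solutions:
 u(a) = C1


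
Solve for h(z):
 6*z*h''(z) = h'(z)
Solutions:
 h(z) = C1 + C2*z^(7/6)


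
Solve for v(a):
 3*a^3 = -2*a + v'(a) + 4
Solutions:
 v(a) = C1 + 3*a^4/4 + a^2 - 4*a


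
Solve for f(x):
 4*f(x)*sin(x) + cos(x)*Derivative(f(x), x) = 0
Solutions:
 f(x) = C1*cos(x)^4


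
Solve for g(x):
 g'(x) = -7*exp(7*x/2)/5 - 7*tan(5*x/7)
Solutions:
 g(x) = C1 - 2*exp(7*x/2)/5 + 49*log(cos(5*x/7))/5


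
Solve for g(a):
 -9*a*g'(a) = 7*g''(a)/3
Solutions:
 g(a) = C1 + C2*erf(3*sqrt(42)*a/14)


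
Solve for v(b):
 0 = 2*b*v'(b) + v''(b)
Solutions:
 v(b) = C1 + C2*erf(b)


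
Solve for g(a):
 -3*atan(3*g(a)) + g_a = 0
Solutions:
 Integral(1/atan(3*_y), (_y, g(a))) = C1 + 3*a


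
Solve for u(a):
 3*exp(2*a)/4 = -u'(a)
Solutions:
 u(a) = C1 - 3*exp(2*a)/8


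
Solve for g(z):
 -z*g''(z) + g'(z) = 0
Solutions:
 g(z) = C1 + C2*z^2


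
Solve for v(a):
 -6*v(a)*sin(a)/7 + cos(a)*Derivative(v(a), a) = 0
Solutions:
 v(a) = C1/cos(a)^(6/7)


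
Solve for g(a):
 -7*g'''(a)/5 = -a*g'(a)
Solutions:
 g(a) = C1 + Integral(C2*airyai(5^(1/3)*7^(2/3)*a/7) + C3*airybi(5^(1/3)*7^(2/3)*a/7), a)


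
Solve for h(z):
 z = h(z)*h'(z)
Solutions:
 h(z) = -sqrt(C1 + z^2)
 h(z) = sqrt(C1 + z^2)


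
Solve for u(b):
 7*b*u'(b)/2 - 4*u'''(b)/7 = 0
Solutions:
 u(b) = C1 + Integral(C2*airyai(7^(2/3)*b/2) + C3*airybi(7^(2/3)*b/2), b)


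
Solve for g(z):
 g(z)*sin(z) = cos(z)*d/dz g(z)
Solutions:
 g(z) = C1/cos(z)


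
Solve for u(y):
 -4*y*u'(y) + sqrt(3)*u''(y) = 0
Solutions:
 u(y) = C1 + C2*erfi(sqrt(2)*3^(3/4)*y/3)


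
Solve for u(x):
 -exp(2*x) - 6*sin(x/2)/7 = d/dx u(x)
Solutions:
 u(x) = C1 - exp(2*x)/2 + 12*cos(x/2)/7


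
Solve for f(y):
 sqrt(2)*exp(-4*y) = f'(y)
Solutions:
 f(y) = C1 - sqrt(2)*exp(-4*y)/4


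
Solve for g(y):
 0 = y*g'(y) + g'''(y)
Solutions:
 g(y) = C1 + Integral(C2*airyai(-y) + C3*airybi(-y), y)


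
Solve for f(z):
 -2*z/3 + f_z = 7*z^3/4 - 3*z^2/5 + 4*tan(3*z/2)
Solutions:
 f(z) = C1 + 7*z^4/16 - z^3/5 + z^2/3 - 8*log(cos(3*z/2))/3


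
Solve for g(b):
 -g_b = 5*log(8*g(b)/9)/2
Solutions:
 2*Integral(1/(log(_y) - 2*log(3) + 3*log(2)), (_y, g(b)))/5 = C1 - b


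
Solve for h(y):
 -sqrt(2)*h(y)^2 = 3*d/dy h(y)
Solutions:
 h(y) = 3/(C1 + sqrt(2)*y)


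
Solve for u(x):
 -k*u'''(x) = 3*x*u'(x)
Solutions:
 u(x) = C1 + Integral(C2*airyai(3^(1/3)*x*(-1/k)^(1/3)) + C3*airybi(3^(1/3)*x*(-1/k)^(1/3)), x)


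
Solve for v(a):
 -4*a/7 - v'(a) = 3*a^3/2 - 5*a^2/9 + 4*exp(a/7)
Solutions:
 v(a) = C1 - 3*a^4/8 + 5*a^3/27 - 2*a^2/7 - 28*exp(a/7)


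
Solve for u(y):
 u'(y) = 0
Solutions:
 u(y) = C1


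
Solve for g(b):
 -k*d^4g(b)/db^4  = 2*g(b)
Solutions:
 g(b) = C1*exp(-2^(1/4)*b*(-1/k)^(1/4)) + C2*exp(2^(1/4)*b*(-1/k)^(1/4)) + C3*exp(-2^(1/4)*I*b*(-1/k)^(1/4)) + C4*exp(2^(1/4)*I*b*(-1/k)^(1/4))


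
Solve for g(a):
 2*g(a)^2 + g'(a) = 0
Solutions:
 g(a) = 1/(C1 + 2*a)


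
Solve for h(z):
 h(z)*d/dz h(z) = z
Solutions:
 h(z) = -sqrt(C1 + z^2)
 h(z) = sqrt(C1 + z^2)


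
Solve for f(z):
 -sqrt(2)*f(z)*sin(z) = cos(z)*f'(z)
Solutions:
 f(z) = C1*cos(z)^(sqrt(2))


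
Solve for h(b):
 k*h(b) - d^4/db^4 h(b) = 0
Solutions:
 h(b) = C1*exp(-b*k^(1/4)) + C2*exp(b*k^(1/4)) + C3*exp(-I*b*k^(1/4)) + C4*exp(I*b*k^(1/4))


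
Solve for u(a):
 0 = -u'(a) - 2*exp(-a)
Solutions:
 u(a) = C1 + 2*exp(-a)


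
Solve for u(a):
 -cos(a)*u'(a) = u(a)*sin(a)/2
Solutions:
 u(a) = C1*sqrt(cos(a))


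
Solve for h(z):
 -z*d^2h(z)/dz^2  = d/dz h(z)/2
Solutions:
 h(z) = C1 + C2*sqrt(z)


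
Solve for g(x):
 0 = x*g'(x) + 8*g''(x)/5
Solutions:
 g(x) = C1 + C2*erf(sqrt(5)*x/4)


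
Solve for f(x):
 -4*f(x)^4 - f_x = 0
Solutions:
 f(x) = (-3^(2/3) - 3*3^(1/6)*I)*(1/(C1 + 4*x))^(1/3)/6
 f(x) = (-3^(2/3) + 3*3^(1/6)*I)*(1/(C1 + 4*x))^(1/3)/6
 f(x) = (1/(C1 + 12*x))^(1/3)


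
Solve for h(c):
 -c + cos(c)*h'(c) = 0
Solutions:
 h(c) = C1 + Integral(c/cos(c), c)


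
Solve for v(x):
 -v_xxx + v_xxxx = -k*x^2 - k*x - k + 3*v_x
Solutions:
 v(x) = C1 + C2*exp(x*(-2^(2/3)*(9*sqrt(85) + 83)^(1/3) - 2*2^(1/3)/(9*sqrt(85) + 83)^(1/3) + 4)/12)*sin(2^(1/3)*sqrt(3)*x*(-2^(1/3)*(9*sqrt(85) + 83)^(1/3) + 2/(9*sqrt(85) + 83)^(1/3))/12) + C3*exp(x*(-2^(2/3)*(9*sqrt(85) + 83)^(1/3) - 2*2^(1/3)/(9*sqrt(85) + 83)^(1/3) + 4)/12)*cos(2^(1/3)*sqrt(3)*x*(-2^(1/3)*(9*sqrt(85) + 83)^(1/3) + 2/(9*sqrt(85) + 83)^(1/3))/12) + C4*exp(x*(2*2^(1/3)/(9*sqrt(85) + 83)^(1/3) + 2 + 2^(2/3)*(9*sqrt(85) + 83)^(1/3))/6) + k*x^3/9 + k*x^2/6 + k*x/9


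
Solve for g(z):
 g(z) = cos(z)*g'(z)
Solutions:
 g(z) = C1*sqrt(sin(z) + 1)/sqrt(sin(z) - 1)


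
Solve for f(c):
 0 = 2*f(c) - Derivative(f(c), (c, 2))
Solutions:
 f(c) = C1*exp(-sqrt(2)*c) + C2*exp(sqrt(2)*c)


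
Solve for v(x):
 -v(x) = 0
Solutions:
 v(x) = 0


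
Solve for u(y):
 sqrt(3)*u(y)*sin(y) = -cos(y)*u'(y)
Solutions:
 u(y) = C1*cos(y)^(sqrt(3))


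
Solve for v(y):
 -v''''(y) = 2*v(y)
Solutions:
 v(y) = (C1*sin(2^(3/4)*y/2) + C2*cos(2^(3/4)*y/2))*exp(-2^(3/4)*y/2) + (C3*sin(2^(3/4)*y/2) + C4*cos(2^(3/4)*y/2))*exp(2^(3/4)*y/2)


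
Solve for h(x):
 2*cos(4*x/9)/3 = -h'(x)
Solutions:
 h(x) = C1 - 3*sin(4*x/9)/2


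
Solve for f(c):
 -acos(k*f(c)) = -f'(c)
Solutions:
 Integral(1/acos(_y*k), (_y, f(c))) = C1 + c


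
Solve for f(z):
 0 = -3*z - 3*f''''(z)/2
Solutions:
 f(z) = C1 + C2*z + C3*z^2 + C4*z^3 - z^5/60


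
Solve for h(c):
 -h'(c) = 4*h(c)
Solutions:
 h(c) = C1*exp(-4*c)


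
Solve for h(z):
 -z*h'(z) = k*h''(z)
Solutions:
 h(z) = C1 + C2*sqrt(k)*erf(sqrt(2)*z*sqrt(1/k)/2)


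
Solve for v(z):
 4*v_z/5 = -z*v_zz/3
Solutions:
 v(z) = C1 + C2/z^(7/5)


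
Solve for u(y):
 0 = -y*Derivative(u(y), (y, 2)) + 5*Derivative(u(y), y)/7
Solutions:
 u(y) = C1 + C2*y^(12/7)


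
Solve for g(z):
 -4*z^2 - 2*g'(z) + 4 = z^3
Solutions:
 g(z) = C1 - z^4/8 - 2*z^3/3 + 2*z


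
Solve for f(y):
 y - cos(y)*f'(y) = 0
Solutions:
 f(y) = C1 + Integral(y/cos(y), y)


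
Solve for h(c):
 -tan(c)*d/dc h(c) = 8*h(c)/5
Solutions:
 h(c) = C1/sin(c)^(8/5)


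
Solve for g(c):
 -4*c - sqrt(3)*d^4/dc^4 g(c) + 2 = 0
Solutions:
 g(c) = C1 + C2*c + C3*c^2 + C4*c^3 - sqrt(3)*c^5/90 + sqrt(3)*c^4/36


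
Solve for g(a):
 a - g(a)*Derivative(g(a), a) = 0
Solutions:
 g(a) = -sqrt(C1 + a^2)
 g(a) = sqrt(C1 + a^2)


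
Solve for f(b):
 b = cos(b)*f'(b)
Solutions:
 f(b) = C1 + Integral(b/cos(b), b)


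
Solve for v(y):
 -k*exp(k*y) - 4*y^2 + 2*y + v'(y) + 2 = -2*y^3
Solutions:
 v(y) = C1 - y^4/2 + 4*y^3/3 - y^2 - 2*y + exp(k*y)


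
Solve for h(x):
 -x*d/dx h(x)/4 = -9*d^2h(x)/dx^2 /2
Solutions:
 h(x) = C1 + C2*erfi(x/6)


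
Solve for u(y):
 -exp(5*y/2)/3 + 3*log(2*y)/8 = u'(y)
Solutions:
 u(y) = C1 + 3*y*log(y)/8 + 3*y*(-1 + log(2))/8 - 2*exp(5*y/2)/15


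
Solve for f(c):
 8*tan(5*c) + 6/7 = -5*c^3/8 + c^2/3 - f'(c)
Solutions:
 f(c) = C1 - 5*c^4/32 + c^3/9 - 6*c/7 + 8*log(cos(5*c))/5


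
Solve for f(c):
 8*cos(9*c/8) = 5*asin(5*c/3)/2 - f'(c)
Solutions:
 f(c) = C1 + 5*c*asin(5*c/3)/2 + sqrt(9 - 25*c^2)/2 - 64*sin(9*c/8)/9


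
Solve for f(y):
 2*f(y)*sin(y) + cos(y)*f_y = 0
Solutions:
 f(y) = C1*cos(y)^2


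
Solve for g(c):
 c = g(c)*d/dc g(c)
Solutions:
 g(c) = -sqrt(C1 + c^2)
 g(c) = sqrt(C1 + c^2)


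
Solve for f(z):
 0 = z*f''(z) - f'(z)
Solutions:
 f(z) = C1 + C2*z^2


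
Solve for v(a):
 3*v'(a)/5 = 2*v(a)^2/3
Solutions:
 v(a) = -9/(C1 + 10*a)


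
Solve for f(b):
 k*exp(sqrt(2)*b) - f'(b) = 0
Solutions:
 f(b) = C1 + sqrt(2)*k*exp(sqrt(2)*b)/2


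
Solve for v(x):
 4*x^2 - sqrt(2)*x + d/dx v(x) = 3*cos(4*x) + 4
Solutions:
 v(x) = C1 - 4*x^3/3 + sqrt(2)*x^2/2 + 4*x + 3*sin(4*x)/4


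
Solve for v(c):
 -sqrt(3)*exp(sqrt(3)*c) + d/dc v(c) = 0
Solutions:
 v(c) = C1 + exp(sqrt(3)*c)


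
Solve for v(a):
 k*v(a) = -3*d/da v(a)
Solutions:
 v(a) = C1*exp(-a*k/3)


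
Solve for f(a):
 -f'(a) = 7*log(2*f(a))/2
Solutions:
 2*Integral(1/(log(_y) + log(2)), (_y, f(a)))/7 = C1 - a


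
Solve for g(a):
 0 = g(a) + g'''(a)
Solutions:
 g(a) = C3*exp(-a) + (C1*sin(sqrt(3)*a/2) + C2*cos(sqrt(3)*a/2))*exp(a/2)


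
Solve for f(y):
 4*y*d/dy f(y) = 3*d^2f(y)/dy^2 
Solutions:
 f(y) = C1 + C2*erfi(sqrt(6)*y/3)


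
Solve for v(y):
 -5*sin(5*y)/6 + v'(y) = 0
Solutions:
 v(y) = C1 - cos(5*y)/6


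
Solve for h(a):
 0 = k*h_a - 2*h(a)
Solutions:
 h(a) = C1*exp(2*a/k)


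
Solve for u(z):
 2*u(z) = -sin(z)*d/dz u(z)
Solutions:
 u(z) = C1*(cos(z) + 1)/(cos(z) - 1)


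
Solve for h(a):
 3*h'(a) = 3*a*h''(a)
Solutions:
 h(a) = C1 + C2*a^2


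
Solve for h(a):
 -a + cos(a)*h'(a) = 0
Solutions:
 h(a) = C1 + Integral(a/cos(a), a)


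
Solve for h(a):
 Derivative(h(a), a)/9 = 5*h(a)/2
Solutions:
 h(a) = C1*exp(45*a/2)


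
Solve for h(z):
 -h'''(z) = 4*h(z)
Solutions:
 h(z) = C3*exp(-2^(2/3)*z) + (C1*sin(2^(2/3)*sqrt(3)*z/2) + C2*cos(2^(2/3)*sqrt(3)*z/2))*exp(2^(2/3)*z/2)


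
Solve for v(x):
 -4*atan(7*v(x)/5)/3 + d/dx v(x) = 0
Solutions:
 Integral(1/atan(7*_y/5), (_y, v(x))) = C1 + 4*x/3


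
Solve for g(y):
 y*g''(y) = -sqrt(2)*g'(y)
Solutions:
 g(y) = C1 + C2*y^(1 - sqrt(2))


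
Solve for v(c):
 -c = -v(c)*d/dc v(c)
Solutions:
 v(c) = -sqrt(C1 + c^2)
 v(c) = sqrt(C1 + c^2)


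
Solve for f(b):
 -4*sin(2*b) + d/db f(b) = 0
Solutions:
 f(b) = C1 - 2*cos(2*b)


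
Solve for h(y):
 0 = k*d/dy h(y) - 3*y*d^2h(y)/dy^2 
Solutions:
 h(y) = C1 + y^(re(k)/3 + 1)*(C2*sin(log(y)*Abs(im(k))/3) + C3*cos(log(y)*im(k)/3))


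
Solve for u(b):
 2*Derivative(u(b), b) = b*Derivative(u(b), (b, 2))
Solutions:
 u(b) = C1 + C2*b^3


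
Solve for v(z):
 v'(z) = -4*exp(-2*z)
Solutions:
 v(z) = C1 + 2*exp(-2*z)


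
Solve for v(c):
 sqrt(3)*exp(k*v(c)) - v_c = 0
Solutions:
 v(c) = Piecewise((log(-1/(C1*k + sqrt(3)*c*k))/k, Ne(k, 0)), (nan, True))
 v(c) = Piecewise((C1 + sqrt(3)*c, Eq(k, 0)), (nan, True))


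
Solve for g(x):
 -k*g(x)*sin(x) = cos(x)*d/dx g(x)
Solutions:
 g(x) = C1*exp(k*log(cos(x)))


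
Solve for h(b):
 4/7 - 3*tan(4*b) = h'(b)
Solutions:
 h(b) = C1 + 4*b/7 + 3*log(cos(4*b))/4


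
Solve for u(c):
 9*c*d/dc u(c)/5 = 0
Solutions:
 u(c) = C1


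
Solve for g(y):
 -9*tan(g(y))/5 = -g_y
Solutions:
 g(y) = pi - asin(C1*exp(9*y/5))
 g(y) = asin(C1*exp(9*y/5))


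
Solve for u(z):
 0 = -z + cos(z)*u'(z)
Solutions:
 u(z) = C1 + Integral(z/cos(z), z)


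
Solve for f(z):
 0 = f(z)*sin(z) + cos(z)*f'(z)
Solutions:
 f(z) = C1*cos(z)


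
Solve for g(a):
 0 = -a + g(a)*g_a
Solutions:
 g(a) = -sqrt(C1 + a^2)
 g(a) = sqrt(C1 + a^2)


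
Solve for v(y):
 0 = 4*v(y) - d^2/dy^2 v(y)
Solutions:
 v(y) = C1*exp(-2*y) + C2*exp(2*y)


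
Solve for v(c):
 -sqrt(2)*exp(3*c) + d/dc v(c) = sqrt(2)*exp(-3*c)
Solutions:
 v(c) = C1 + 2*sqrt(2)*sinh(3*c)/3


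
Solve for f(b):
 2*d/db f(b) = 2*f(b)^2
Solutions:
 f(b) = -1/(C1 + b)


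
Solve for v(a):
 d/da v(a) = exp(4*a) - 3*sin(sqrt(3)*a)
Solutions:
 v(a) = C1 + exp(4*a)/4 + sqrt(3)*cos(sqrt(3)*a)


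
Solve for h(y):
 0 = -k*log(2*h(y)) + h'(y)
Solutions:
 Integral(1/(log(_y) + log(2)), (_y, h(y))) = C1 + k*y


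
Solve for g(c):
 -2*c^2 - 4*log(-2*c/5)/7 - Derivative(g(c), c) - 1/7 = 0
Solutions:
 g(c) = C1 - 2*c^3/3 - 4*c*log(-c)/7 + c*(-4*log(2) + 3 + 4*log(5))/7


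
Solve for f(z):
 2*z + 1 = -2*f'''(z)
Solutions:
 f(z) = C1 + C2*z + C3*z^2 - z^4/24 - z^3/12


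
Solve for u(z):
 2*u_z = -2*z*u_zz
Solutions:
 u(z) = C1 + C2*log(z)


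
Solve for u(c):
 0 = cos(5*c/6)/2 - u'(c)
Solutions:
 u(c) = C1 + 3*sin(5*c/6)/5


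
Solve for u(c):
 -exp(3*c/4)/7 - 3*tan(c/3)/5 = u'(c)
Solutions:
 u(c) = C1 - 4*exp(3*c/4)/21 + 9*log(cos(c/3))/5


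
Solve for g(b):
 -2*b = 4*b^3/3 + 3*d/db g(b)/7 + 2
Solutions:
 g(b) = C1 - 7*b^4/9 - 7*b^2/3 - 14*b/3


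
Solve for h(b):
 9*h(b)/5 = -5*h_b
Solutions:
 h(b) = C1*exp(-9*b/25)


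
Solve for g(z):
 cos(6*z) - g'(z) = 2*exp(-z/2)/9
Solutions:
 g(z) = C1 + sin(6*z)/6 + 4*exp(-z/2)/9


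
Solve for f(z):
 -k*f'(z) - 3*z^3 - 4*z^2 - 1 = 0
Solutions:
 f(z) = C1 - 3*z^4/(4*k) - 4*z^3/(3*k) - z/k


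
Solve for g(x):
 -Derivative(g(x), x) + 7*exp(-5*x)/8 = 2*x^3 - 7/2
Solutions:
 g(x) = C1 - x^4/2 + 7*x/2 - 7*exp(-5*x)/40


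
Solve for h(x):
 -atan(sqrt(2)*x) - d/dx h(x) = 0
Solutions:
 h(x) = C1 - x*atan(sqrt(2)*x) + sqrt(2)*log(2*x^2 + 1)/4


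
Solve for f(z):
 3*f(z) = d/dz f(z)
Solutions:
 f(z) = C1*exp(3*z)


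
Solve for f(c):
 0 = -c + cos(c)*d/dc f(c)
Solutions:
 f(c) = C1 + Integral(c/cos(c), c)


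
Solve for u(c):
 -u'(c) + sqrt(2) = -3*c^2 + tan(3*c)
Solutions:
 u(c) = C1 + c^3 + sqrt(2)*c + log(cos(3*c))/3


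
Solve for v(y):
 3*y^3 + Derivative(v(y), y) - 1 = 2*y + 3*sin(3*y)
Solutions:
 v(y) = C1 - 3*y^4/4 + y^2 + y - cos(3*y)


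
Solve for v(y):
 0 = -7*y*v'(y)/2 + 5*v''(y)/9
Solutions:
 v(y) = C1 + C2*erfi(3*sqrt(35)*y/10)


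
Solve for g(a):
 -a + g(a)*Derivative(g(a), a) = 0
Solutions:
 g(a) = -sqrt(C1 + a^2)
 g(a) = sqrt(C1 + a^2)


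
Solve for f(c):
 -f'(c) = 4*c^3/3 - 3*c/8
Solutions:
 f(c) = C1 - c^4/3 + 3*c^2/16


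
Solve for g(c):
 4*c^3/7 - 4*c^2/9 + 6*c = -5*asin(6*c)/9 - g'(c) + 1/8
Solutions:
 g(c) = C1 - c^4/7 + 4*c^3/27 - 3*c^2 - 5*c*asin(6*c)/9 + c/8 - 5*sqrt(1 - 36*c^2)/54


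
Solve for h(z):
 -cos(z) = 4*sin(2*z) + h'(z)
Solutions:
 h(z) = C1 - 4*sin(z)^2 - sin(z)


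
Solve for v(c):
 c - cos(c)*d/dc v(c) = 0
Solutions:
 v(c) = C1 + Integral(c/cos(c), c)


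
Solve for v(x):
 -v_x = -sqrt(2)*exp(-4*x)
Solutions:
 v(x) = C1 - sqrt(2)*exp(-4*x)/4


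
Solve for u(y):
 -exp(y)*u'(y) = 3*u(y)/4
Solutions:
 u(y) = C1*exp(3*exp(-y)/4)


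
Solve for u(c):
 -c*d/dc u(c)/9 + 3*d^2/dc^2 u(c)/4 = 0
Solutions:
 u(c) = C1 + C2*erfi(sqrt(6)*c/9)


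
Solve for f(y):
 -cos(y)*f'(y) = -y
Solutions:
 f(y) = C1 + Integral(y/cos(y), y)


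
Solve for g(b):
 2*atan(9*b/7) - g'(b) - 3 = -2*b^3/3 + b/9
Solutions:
 g(b) = C1 + b^4/6 - b^2/18 + 2*b*atan(9*b/7) - 3*b - 7*log(81*b^2 + 49)/9


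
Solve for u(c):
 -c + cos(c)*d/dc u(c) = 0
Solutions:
 u(c) = C1 + Integral(c/cos(c), c)


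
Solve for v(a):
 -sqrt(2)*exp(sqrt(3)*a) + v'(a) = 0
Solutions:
 v(a) = C1 + sqrt(6)*exp(sqrt(3)*a)/3


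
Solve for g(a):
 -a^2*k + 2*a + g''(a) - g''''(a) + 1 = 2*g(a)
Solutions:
 g(a) = -a^2*k/2 + a - k/2 + (C1*sin(2^(1/4)*a*sin(atan(sqrt(7))/2)) + C2*cos(2^(1/4)*a*sin(atan(sqrt(7))/2)))*exp(-2^(1/4)*a*cos(atan(sqrt(7))/2)) + (C3*sin(2^(1/4)*a*sin(atan(sqrt(7))/2)) + C4*cos(2^(1/4)*a*sin(atan(sqrt(7))/2)))*exp(2^(1/4)*a*cos(atan(sqrt(7))/2)) + 1/2


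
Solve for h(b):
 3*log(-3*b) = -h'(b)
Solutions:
 h(b) = C1 - 3*b*log(-b) + 3*b*(1 - log(3))


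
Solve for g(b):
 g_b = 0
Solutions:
 g(b) = C1


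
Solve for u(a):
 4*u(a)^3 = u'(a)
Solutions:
 u(a) = -sqrt(2)*sqrt(-1/(C1 + 4*a))/2
 u(a) = sqrt(2)*sqrt(-1/(C1 + 4*a))/2


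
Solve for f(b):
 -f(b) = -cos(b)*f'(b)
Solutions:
 f(b) = C1*sqrt(sin(b) + 1)/sqrt(sin(b) - 1)


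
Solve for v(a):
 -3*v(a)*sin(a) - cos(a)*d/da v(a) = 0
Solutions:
 v(a) = C1*cos(a)^3


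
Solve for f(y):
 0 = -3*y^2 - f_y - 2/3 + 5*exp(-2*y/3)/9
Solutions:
 f(y) = C1 - y^3 - 2*y/3 - 5*exp(-2*y/3)/6


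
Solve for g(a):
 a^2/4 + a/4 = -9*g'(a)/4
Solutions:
 g(a) = C1 - a^3/27 - a^2/18


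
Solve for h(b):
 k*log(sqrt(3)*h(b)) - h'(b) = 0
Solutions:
 Integral(1/(2*log(_y) + log(3)), (_y, h(b))) = C1 + b*k/2


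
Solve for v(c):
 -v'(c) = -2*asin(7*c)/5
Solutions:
 v(c) = C1 + 2*c*asin(7*c)/5 + 2*sqrt(1 - 49*c^2)/35


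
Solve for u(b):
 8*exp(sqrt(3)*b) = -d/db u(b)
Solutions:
 u(b) = C1 - 8*sqrt(3)*exp(sqrt(3)*b)/3


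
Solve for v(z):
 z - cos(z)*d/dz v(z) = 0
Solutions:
 v(z) = C1 + Integral(z/cos(z), z)


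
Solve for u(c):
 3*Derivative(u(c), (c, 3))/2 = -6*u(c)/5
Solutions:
 u(c) = C3*exp(-10^(2/3)*c/5) + (C1*sin(10^(2/3)*sqrt(3)*c/10) + C2*cos(10^(2/3)*sqrt(3)*c/10))*exp(10^(2/3)*c/10)


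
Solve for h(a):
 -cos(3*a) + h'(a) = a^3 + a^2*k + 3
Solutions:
 h(a) = C1 + a^4/4 + a^3*k/3 + 3*a + sin(3*a)/3


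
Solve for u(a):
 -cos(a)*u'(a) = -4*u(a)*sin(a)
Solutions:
 u(a) = C1/cos(a)^4


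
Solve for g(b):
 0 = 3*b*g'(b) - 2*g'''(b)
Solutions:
 g(b) = C1 + Integral(C2*airyai(2^(2/3)*3^(1/3)*b/2) + C3*airybi(2^(2/3)*3^(1/3)*b/2), b)


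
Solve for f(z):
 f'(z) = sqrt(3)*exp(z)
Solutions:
 f(z) = C1 + sqrt(3)*exp(z)


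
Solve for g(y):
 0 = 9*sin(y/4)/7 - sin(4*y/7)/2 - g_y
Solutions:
 g(y) = C1 - 36*cos(y/4)/7 + 7*cos(4*y/7)/8


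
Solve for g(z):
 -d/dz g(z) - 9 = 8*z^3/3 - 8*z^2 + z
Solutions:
 g(z) = C1 - 2*z^4/3 + 8*z^3/3 - z^2/2 - 9*z


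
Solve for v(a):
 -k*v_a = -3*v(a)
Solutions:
 v(a) = C1*exp(3*a/k)


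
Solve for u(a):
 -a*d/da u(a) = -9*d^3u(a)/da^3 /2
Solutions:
 u(a) = C1 + Integral(C2*airyai(6^(1/3)*a/3) + C3*airybi(6^(1/3)*a/3), a)


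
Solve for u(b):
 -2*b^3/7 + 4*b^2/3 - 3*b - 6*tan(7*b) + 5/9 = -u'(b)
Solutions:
 u(b) = C1 + b^4/14 - 4*b^3/9 + 3*b^2/2 - 5*b/9 - 6*log(cos(7*b))/7


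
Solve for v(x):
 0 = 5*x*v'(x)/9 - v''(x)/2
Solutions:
 v(x) = C1 + C2*erfi(sqrt(5)*x/3)


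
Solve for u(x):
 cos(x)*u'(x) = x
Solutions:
 u(x) = C1 + Integral(x/cos(x), x)


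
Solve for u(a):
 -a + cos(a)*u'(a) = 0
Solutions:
 u(a) = C1 + Integral(a/cos(a), a)


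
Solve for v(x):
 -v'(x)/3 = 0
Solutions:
 v(x) = C1


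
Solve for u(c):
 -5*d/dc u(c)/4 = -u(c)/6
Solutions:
 u(c) = C1*exp(2*c/15)


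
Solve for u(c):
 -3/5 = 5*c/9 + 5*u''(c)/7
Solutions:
 u(c) = C1 + C2*c - 7*c^3/54 - 21*c^2/50


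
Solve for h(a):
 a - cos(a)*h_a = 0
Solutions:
 h(a) = C1 + Integral(a/cos(a), a)


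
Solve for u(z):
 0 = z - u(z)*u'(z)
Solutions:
 u(z) = -sqrt(C1 + z^2)
 u(z) = sqrt(C1 + z^2)


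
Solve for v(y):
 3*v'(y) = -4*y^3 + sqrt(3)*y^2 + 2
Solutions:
 v(y) = C1 - y^4/3 + sqrt(3)*y^3/9 + 2*y/3


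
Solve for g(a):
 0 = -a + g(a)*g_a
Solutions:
 g(a) = -sqrt(C1 + a^2)
 g(a) = sqrt(C1 + a^2)


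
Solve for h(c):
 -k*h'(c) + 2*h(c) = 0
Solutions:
 h(c) = C1*exp(2*c/k)


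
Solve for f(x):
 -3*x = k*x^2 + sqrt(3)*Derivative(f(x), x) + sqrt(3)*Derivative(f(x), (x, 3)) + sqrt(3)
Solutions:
 f(x) = C1 + C2*sin(x) + C3*cos(x) - sqrt(3)*k*x^3/9 + 2*sqrt(3)*k*x/3 - sqrt(3)*x^2/2 - x


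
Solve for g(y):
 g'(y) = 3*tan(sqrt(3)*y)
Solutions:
 g(y) = C1 - sqrt(3)*log(cos(sqrt(3)*y))


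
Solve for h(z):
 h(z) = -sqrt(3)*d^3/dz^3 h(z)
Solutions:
 h(z) = C3*exp(-3^(5/6)*z/3) + (C1*sin(3^(1/3)*z/2) + C2*cos(3^(1/3)*z/2))*exp(3^(5/6)*z/6)


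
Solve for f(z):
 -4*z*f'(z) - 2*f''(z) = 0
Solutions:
 f(z) = C1 + C2*erf(z)


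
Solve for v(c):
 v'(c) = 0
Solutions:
 v(c) = C1


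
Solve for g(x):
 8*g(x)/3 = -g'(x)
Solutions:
 g(x) = C1*exp(-8*x/3)


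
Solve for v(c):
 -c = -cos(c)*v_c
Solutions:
 v(c) = C1 + Integral(c/cos(c), c)


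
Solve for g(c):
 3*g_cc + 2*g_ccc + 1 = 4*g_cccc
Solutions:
 g(c) = C1 + C2*c + C3*exp(c*(1 - sqrt(13))/4) + C4*exp(c*(1 + sqrt(13))/4) - c^2/6


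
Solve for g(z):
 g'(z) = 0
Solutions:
 g(z) = C1


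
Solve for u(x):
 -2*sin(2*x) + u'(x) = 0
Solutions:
 u(x) = C1 - cos(2*x)


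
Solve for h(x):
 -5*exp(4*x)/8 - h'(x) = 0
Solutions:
 h(x) = C1 - 5*exp(4*x)/32


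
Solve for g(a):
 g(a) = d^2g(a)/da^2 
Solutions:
 g(a) = C1*exp(-a) + C2*exp(a)


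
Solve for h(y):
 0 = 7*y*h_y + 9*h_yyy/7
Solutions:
 h(y) = C1 + Integral(C2*airyai(-3^(1/3)*7^(2/3)*y/3) + C3*airybi(-3^(1/3)*7^(2/3)*y/3), y)


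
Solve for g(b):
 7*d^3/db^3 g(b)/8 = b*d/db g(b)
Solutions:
 g(b) = C1 + Integral(C2*airyai(2*7^(2/3)*b/7) + C3*airybi(2*7^(2/3)*b/7), b)


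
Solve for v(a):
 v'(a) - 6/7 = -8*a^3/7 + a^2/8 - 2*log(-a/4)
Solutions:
 v(a) = C1 - 2*a^4/7 + a^3/24 - 2*a*log(-a) + a*(4*log(2) + 20/7)


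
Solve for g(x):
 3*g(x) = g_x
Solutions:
 g(x) = C1*exp(3*x)


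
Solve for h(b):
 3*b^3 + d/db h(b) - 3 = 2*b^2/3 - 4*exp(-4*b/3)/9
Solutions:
 h(b) = C1 - 3*b^4/4 + 2*b^3/9 + 3*b + exp(-4*b/3)/3


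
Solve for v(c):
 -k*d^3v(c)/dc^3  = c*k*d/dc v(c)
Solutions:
 v(c) = C1 + Integral(C2*airyai(-c) + C3*airybi(-c), c)


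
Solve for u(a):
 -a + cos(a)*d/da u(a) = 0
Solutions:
 u(a) = C1 + Integral(a/cos(a), a)
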